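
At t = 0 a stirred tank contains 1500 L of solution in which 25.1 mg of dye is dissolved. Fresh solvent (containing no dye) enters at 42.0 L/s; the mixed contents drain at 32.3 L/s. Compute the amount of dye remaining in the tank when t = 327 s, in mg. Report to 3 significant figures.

0.571 mg

Let m(t) be the amount of dye. Volume: V(t) = V₀ + (Q_in − Q_out) t = 1500 + 9.7000 t; V(327) = 4671.9 L.
Species balance (pure solvent in): dm/dt = −Q_out · m/V(t).
dm/m = −Q_out dt/(V₀ + 9.7000 t); integrating gives ln(m/m₀) = −(Q_out/(Q_in−Q_out)) ln(V/V₀).
m = m₀ (V₀/V)^(Q_out/(Q_in−Q_out)) = 25.1 × (1500/4671.9)^(3.3299) = 0.57108 mg.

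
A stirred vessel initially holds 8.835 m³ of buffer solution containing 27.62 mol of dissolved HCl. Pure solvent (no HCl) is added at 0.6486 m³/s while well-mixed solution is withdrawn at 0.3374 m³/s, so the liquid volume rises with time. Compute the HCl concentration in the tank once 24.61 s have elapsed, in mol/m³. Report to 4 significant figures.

0.8511 mol/m³

Let m(t) be the amount of HCl. Volume: V(t) = V₀ + (Q_in − Q_out) t = 8.835 + 0.311200 t; V(24.61) = 16.4936 m³.
Species balance (pure solvent in): dm/dt = −Q_out · m/V(t).
dm/m = −Q_out dt/(V₀ + 0.311200 t); integrating gives ln(m/m₀) = −(Q_out/(Q_in−Q_out)) ln(V/V₀).
m = m₀ (V₀/V)^(Q_out/(Q_in−Q_out)) = 27.62 × (8.835/16.4936)^(1.08419) = 14.0375 mol.
C = m/V = 14.0375/16.4936 = 0.851085 mol/m³.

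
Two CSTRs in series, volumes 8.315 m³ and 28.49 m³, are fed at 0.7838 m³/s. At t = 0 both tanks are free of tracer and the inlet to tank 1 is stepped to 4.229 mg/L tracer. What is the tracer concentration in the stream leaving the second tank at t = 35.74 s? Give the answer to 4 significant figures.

2.055 mg/L

Time constants: τᵢ = Vᵢ/Q for each well-mixed tank.
τ₁ = 8.315/0.7838 = 10.6086 s; τ₂ = 28.49/0.7838 = 36.3486 s.
Tank 1: C₁ = C_in(1 − e^(−t/τ₁)). Tank 2 (τ₁ ≠ τ₂): C₂ = C_in[1 − (τ₁ e^(−t/τ₁) − τ₂ e^(−t/τ₂))/(τ₁ − τ₂)].
At t = 35.74: e^(−t/τ₁) = 0.0344250, e^(−t/τ₂) = 0.374090.
C₂ = 4.229·[1 − (10.6086·0.0344250 − 36.3486·0.374090)/(-25.7400)] = 4.229·0.485919 = 2.05495 mg/L.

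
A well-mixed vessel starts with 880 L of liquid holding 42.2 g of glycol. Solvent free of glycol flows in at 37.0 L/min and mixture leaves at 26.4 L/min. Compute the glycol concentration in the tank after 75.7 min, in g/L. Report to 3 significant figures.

0.00499 g/L

Let m(t) be the amount of glycol. Volume: V(t) = V₀ + (Q_in − Q_out) t = 880 + 10.600 t; V(75.7) = 1682.4 L.
Solute balance: dm/dt = 0 − Q_out C = −Q_out m/V(t).
Separate: dm/m = −Q_out dt/V(t) ⇒ ln(m/m₀) = −(Q_out/(Q_in−Q_out)) ln(V/V₀).
m = m₀ (V₀/V)^(Q_out/(Q_in−Q_out)) = 42.2 × (880/1682.4)^(2.4906) = 8.4011 g.
C = m/V = 8.4011/1682.4 = 0.0049935 g/L.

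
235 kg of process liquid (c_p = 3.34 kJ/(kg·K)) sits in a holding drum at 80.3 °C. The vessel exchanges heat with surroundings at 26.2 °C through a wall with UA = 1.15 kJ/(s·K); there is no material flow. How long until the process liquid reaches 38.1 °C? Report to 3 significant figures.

1030 s

M c_p dT/dt = −UA(T − T_amb).
τ = M c_p/UA = 682.52 s; T_ss = T_amb = 26.200 °C.
T(t) = T_ss + (T₀ − T_ss)e^(−t/τ); set T = 38.1:
t = −τ ln[(T − T_ss)/(T₀ − T_ss)] = −682.52 · ln(0.21996) = 1033.5 s.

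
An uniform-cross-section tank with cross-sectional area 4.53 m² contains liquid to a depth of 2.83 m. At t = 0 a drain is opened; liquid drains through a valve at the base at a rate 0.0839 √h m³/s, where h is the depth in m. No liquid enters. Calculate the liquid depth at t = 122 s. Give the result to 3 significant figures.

Unsteady balance on liquid volume: A dh/dt = −0.0839 √h.
This is separable: 2 d(√h)/dt = −0.0839/A, so √h = √h₀ − (0.0839/(2A)) t.
√h = √2.83 − 0.0839·122/(2·4.53) = 1.6823 − 1.1298 = 0.55248.
h = 0.55248² = 0.30524 m.

0.305 m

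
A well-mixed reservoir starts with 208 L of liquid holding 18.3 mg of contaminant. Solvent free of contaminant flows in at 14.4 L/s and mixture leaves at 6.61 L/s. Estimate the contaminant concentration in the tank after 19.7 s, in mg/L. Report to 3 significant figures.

Total volume: dV/dt = Q_in − Q_out = 7.7900 L/s, so V(t) = 208 + 7.7900 t and V(19.7) = 361.46 L.
Solute balance: dm/dt = 0 − Q_out C = −Q_out m/V(t).
dm/m = −Q_out dt/(V₀ + 7.7900 t); integrating gives ln(m/m₀) = −(Q_out/(Q_in−Q_out)) ln(V/V₀).
m = m₀ (V₀/V)^(Q_out/(Q_in−Q_out)) = 18.3 × (208/361.46)^(0.84852) = 11.450 mg.
C = m/V = 11.450/361.46 = 0.031677 mg/L.

0.0317 mg/L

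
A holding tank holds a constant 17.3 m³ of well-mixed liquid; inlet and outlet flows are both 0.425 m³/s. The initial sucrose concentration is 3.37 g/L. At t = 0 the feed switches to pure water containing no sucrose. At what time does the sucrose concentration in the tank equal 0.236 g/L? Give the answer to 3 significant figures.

108 s

Unsteady species balance (constant V, well mixed): V dC/dt = Q(C_in − C), so τ = V/Q = 40.706 s.
C(t) = C_in + (C₀ − C_in) e^(−t/τ). Set C = 0.236 and solve for t:
e^(−t/τ) = (C − C_in)/(C₀ − C_in) = (0.236 − 0)/(3.37 − 0) = 0.070030
t = −τ ln(…) = 40.706 × 2.6588 = 108.23 s.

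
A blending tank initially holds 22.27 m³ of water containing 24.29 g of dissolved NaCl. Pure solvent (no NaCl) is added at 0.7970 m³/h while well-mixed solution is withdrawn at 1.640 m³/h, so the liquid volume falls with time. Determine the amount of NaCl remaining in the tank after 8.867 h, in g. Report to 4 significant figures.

10.96 g

Total volume: dV/dt = Q_in − Q_out = -0.843000 m³/h, so V(t) = 22.27 − 0.843000 t and V(8.867) = 14.7951 m³.
No NaCl enters, so dm/dt = −Q_out · (m/V).
dm/m = −Q_out dt/(V₀ − 0.843000 t); integrating gives ln(m/m₀) = −(Q_out/(Q_in−Q_out)) ln(V/V₀).
m = m₀ (V₀/V)^(Q_out/(Q_in−Q_out)) = 24.29 × (22.27/14.7951)^(-1.94543) = 10.9626 g.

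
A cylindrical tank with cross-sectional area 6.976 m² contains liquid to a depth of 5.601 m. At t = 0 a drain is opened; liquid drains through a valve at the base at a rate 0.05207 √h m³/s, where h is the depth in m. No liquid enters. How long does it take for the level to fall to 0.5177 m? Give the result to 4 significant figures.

441.3 s

Unsteady balance on liquid volume: A dh/dt = −0.05207 √h.
This is separable: 2 d(√h)/dt = −0.05207/A, so √h = √h₀ − (0.05207/(2A)) t.
t = 2A(√h₀ − √h)/0.05207 = 2·6.976·(√5.601 − √0.5177)/0.05207
  = 13.9520 × (2.36664 − 0.719514) / 0.05207 = 441.343 s.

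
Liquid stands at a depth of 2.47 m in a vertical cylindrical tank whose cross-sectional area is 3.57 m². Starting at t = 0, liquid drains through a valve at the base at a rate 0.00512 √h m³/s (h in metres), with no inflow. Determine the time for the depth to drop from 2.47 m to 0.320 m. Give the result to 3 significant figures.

1400 s

A dh/dt = −Q_out = −0.00512 √h.
Separate and integrate: 2(√h − √h₀) = −(0.00512/A) t.
t = 2A(√h₀ − √h)/0.00512 = 2·3.57·(√2.47 − √0.320)/0.00512
  = 7.1400 × (1.5716 − 0.56569) / 0.00512 = 1402.8 s.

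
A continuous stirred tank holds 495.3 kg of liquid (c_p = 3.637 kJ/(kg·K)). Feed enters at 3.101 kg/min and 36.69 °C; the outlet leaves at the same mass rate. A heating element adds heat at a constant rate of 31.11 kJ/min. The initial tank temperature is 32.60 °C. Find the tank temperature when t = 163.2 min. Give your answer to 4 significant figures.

36.98 °C

Energy balance: M c_p dT/dt = ṁ c_p (T_in − T) + 31.11.
Rearrange: dT/dt = (T_ss − T)/τ with τ = M/ṁ = 159.723 min and T_ss = T_in + Q̇/(ṁ c_p) = 39.4484 °C.
Solution: T(t) = T_ss + (T₀ − T_ss) e^(−t/τ).
T(163.2) = 39.4484 + (-6.84839)·e^(−163.2/159.723) = 39.4484 + (-6.84839)·0.359957 = 36.9833 °C.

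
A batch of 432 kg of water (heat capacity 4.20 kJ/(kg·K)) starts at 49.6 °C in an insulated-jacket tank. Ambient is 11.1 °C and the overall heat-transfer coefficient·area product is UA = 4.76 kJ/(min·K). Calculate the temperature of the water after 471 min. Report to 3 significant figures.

22.3 °C

Lumped-capacitance energy balance: M c_p dT/dt = UA(T_amb − T).
dT/dt = (T_ss − T)/τ with T_ss = T_amb = 11.100 °C, τ = M c_p/UA = 432·4.20/4.76 = 381.18 min.
T approaches T_ss exponentially: T(t) = T_ss + (T₀ − T_ss) e^(−t/τ).
T(471) = 11.100 + (38.500)·0.29065 = 22.290 °C.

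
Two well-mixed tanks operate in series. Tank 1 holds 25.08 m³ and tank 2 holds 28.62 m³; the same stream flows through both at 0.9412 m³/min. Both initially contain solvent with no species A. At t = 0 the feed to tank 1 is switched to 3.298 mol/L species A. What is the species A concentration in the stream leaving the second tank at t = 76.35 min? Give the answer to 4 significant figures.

Each tank obeys Vᵢ dCᵢ/dt = Q(Cᵢ₋₁ − Cᵢ), so τᵢ = Vᵢ/Q.
τ₁ = 25.08/0.9412 = 26.6468 min; τ₂ = 28.62/0.9412 = 30.4080 min.
Tank 1: C₁ = C_in(1 − e^(−t/τ₁)). Tank 2 (τ₁ ≠ τ₂): C₂ = C_in[1 − (τ₁ e^(−t/τ₁) − τ₂ e^(−t/τ₂))/(τ₁ − τ₂)].
At t = 76.35: e^(−t/τ₁) = 0.0569685, e^(−t/τ₂) = 0.0811989.
C₂ = 3.298·[1 − (26.6468·0.0569685 − 30.4080·0.0811989)/(-3.76116)] = 3.298·0.747135 = 2.46405 mol/L.

2.464 mol/L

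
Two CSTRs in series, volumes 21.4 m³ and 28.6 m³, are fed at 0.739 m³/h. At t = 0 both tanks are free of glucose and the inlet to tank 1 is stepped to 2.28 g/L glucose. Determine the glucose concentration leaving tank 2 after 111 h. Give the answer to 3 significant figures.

Time constants: τᵢ = Vᵢ/Q for each well-mixed tank.
τ₁ = 21.4/0.739 = 28.958 h; τ₂ = 28.6/0.739 = 38.701 h.
Solving the cascade with C₁(0)=C₂(0)=0 gives C₂(t) = C_in[1 − (τ₁ e^(−t/τ₁) − τ₂ e^(−t/τ₂))/(τ₁ − τ₂)].
At t = 111: e^(−t/τ₁) = 0.021642, e^(−t/τ₂) = 0.056804.
C₂ = 2.28·[1 − (28.958·0.021642 − 38.701·0.056804)/(-9.7429)] = 2.28·0.83869 = 1.9122 g/L.

1.91 g/L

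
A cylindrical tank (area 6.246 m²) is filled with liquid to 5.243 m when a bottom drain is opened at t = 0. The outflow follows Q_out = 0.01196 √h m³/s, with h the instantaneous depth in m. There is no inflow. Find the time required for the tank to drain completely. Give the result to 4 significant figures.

2392 s

A dh/dt = −Q_out = −0.01196 √h.
This is separable: 2 d(√h)/dt = −0.01196/A, so √h = √h₀ − (0.01196/(2A)) t.
Tank is empty when √h = 0: t_empty = 2A√h₀/0.01196.
t_empty = 2·6.246·√5.243/0.01196 = 12.4920·2.28976/0.01196 = 2391.61 s.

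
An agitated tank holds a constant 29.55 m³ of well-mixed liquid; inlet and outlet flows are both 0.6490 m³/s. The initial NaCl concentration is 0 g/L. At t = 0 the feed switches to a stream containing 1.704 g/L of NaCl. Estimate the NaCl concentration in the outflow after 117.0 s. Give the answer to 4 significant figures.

Unsteady species balance (constant V, well mixed): V dC/dt = Q(C_in − C).
So dC/dt = (C_in − C)/τ with τ = V/Q = 29.55/0.6490 = 45.5316 s.
Solution: C(t) = C_in + (C₀ − C_in) e^(−t/τ).
C(117.0) = 1.704 + (0 − 1.704)·e^(−117.0/45.5316) = 1.704 + (-1.70400)·0.0765627 = 1.57354 g/L.

1.574 g/L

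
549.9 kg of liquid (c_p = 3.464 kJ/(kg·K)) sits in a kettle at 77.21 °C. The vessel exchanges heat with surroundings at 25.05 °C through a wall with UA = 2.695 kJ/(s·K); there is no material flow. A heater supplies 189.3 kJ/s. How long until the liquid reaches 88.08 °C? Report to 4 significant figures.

Lumped-capacitance energy balance: M c_p dT/dt = UA(T_amb − T) + Q̇.
τ = M c_p/UA = 706.810 s; T_ss = T_amb + Q̇/UA = 25.05 + 189.3/2.695 = 95.2912 °C.
T(t) = T_ss + (T₀ − T_ss)e^(−t/τ); set T = 88.08:
t = −τ ln[(T − T_ss)/(T₀ − T_ss)] = −706.810 · ln(0.398823) = 649.727 s.

649.7 s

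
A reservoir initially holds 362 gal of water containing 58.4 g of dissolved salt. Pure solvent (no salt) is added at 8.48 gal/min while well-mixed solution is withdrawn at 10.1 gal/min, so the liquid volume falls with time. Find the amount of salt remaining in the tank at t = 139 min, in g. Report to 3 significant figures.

Total volume: dV/dt = Q_in − Q_out = -1.6200 gal/min, so V(t) = 362 − 1.6200 t and V(139) = 136.82 gal.
Solute balance: dm/dt = 0 − Q_out C = −Q_out m/V(t).
dm/m = −Q_out dt/(V₀ − 1.6200 t); integrating gives ln(m/m₀) = −(Q_out/(Q_in−Q_out)) ln(V/V₀).
m = m₀ (V₀/V)^(Q_out/(Q_in−Q_out)) = 58.4 × (362/136.82)^(-6.2346) = 0.13550 g.

0.136 g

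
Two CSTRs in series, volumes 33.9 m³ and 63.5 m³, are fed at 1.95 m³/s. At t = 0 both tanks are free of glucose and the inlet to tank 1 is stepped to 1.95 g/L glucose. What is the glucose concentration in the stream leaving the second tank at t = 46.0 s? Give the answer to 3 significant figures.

1.09 g/L

Species balance on tank i: dCᵢ/dt = (Cᵢ₋₁ − Cᵢ)/τᵢ with τᵢ = Vᵢ/Q.
τ₁ = 33.9/1.95 = 17.385 s; τ₂ = 63.5/1.95 = 32.564 s.
Solving the cascade with C₁(0)=C₂(0)=0 gives C₂(t) = C_in[1 − (τ₁ e^(−t/τ₁) − τ₂ e^(−t/τ₂))/(τ₁ − τ₂)].
At t = 46.0: e^(−t/τ₁) = 0.070933, e^(−t/τ₂) = 0.24351.
C₂ = 1.95·[1 − (17.385·0.070933 − 32.564·0.24351)/(-15.179)] = 1.95·0.55884 = 1.0897 g/L.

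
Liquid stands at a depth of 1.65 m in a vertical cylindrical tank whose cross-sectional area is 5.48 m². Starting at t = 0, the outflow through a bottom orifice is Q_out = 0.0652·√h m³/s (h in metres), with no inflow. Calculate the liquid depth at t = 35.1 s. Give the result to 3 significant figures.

1.16 m

A dh/dt = −Q_out = −0.0652 √h.
∫ h^(−1/2) dh = −(0.0652/A) ∫ dt, giving 2√h = 2√h₀ − (0.0652/A) t.
√h = √1.65 − 0.0652·35.1/(2·5.48) = 1.2845 − 0.20881 = 1.0757.
h = 1.0757² = 1.1572 m.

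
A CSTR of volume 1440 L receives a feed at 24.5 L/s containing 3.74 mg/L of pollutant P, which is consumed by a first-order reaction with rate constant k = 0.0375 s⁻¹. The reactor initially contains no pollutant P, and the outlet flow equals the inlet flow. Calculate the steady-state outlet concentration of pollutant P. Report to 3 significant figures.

Accumulation = in − out − consumed: V dC/dt = Q C_in − Q C − k V C.
Steady state (dC/dt = 0): C_ss = Q C_in/(Q + kV) = C_in/(1 + kV/Q).
C_ss = 24.5·3.74/(24.5 + 0.0375·1440) = 91.630/78.500 = 1.1673 mg/L.

1.17 mg/L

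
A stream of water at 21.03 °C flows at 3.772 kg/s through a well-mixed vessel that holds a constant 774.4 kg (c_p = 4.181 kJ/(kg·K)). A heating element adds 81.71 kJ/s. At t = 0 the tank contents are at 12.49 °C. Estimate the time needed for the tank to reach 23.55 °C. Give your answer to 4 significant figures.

336.7 s

Energy balance: M c_p dT/dt = ṁ c_p (T_in − T) + 81.71.
τ = M/ṁ = 205.302 s; T_ss = T_in + Q̇/(ṁ c_p) = 26.2111 °C.
T(t) = T_ss + (T₀ − T_ss) e^(−t/τ). Set T = 23.55:
e^(−t/τ) = (23.55 − 26.2111)/(12.49 − 26.2111) = 0.193943
t = −205.302 · ln(0.193943) = 336.735 s.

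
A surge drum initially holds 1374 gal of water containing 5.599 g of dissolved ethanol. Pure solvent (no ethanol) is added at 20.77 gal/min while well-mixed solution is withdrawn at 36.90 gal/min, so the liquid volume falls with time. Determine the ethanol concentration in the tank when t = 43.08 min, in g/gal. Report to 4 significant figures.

Total volume: dV/dt = Q_in − Q_out = -16.1300 gal/min, so V(t) = 1374 − 16.1300 t and V(43.08) = 679.120 gal.
No ethanol enters, so dm/dt = −Q_out · (m/V).
Separate: dm/m = −Q_out dt/V(t) ⇒ ln(m/m₀) = −(Q_out/(Q_in−Q_out)) ln(V/V₀).
m = m₀ (V₀/V)^(Q_out/(Q_in−Q_out)) = 5.599 × (1374/679.120)^(-2.28766) = 1.11685 g.
C = m/V = 1.11685/679.120 = 0.00164455 g/gal.

0.001645 g/gal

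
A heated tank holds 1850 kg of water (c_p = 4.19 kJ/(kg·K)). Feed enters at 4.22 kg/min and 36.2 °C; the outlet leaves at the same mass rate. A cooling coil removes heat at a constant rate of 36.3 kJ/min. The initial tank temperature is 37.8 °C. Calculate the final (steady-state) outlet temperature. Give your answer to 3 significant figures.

34.1 °C

Energy balance: M c_p dT/dt = ṁ c_p (T_in − T) − 36.3.
At steady state dT/dt = 0 ⇒ T_ss = T_in − Q̇/(ṁ c_p) = 36.2 − 36.3/(4.22·4.19) = 34.147 °C.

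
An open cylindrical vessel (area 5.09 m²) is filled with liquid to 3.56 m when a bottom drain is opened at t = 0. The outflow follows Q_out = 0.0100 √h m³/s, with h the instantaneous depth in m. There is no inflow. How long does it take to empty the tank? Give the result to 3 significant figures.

1920 s

With no inflow, A dh/dt = −0.0100 √h.
∫ h^(−1/2) dh = −(0.0100/A) ∫ dt, giving 2√h = 2√h₀ − (0.0100/A) t.
Tank is empty when √h = 0: t_empty = 2A√h₀/0.0100.
t_empty = 2·5.09·√3.56/0.0100 = 10.180·1.8868/0.0100 = 1920.8 s.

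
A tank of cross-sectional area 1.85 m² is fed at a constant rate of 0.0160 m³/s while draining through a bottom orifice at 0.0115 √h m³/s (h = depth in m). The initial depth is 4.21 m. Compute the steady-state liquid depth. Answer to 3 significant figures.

Level balance: A dh/dt = 0.0160 − 0.0115 √h. Setting dh/dt = 0:
Q_in = 0.0115 √h_ss ⇒ √h_ss = 0.0160/0.0115 = 1.3913.
h_ss = 1.3913² = 1.9357 m. (Since h₀ = 4.21 m > h_ss, the level will fall toward this value.)

1.94 m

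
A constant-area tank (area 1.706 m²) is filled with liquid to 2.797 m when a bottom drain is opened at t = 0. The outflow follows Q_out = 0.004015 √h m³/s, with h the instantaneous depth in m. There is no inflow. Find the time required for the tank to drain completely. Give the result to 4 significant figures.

1421 s

With no inflow, A dh/dt = −0.004015 √h.
This is separable: 2 d(√h)/dt = −0.004015/A, so √h = √h₀ − (0.004015/(2A)) t.
Set h = 0: 2√h₀ = (0.004015/A) t_empty ⇒ t_empty = 2A√h₀/0.004015.
t_empty = 2·1.706·√2.797/0.004015 = 3.41200·1.67242/0.004015 = 1421.25 s.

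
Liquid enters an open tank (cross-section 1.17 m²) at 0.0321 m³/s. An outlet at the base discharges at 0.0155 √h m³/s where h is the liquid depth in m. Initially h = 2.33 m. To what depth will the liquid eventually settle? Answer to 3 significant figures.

A dh/dt = Q_in − 0.0155 √h. Steady state requires inflow = outflow:
Q_in = 0.0155 √h_ss ⇒ √h_ss = 0.0321/0.0155 = 2.0710.
h_ss = 2.0710² = 4.2889 m. (Since h₀ = 2.33 m < h_ss, the level will rise toward this value.)

4.29 m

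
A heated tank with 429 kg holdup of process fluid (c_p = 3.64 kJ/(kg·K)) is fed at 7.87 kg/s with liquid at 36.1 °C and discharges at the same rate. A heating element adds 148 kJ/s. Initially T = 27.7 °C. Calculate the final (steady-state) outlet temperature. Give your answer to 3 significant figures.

41.3 °C

Heat balance on the well-mixed liquid: M c_p dT/dt = ṁ c_p (T_in − T) + 148.
At steady state dT/dt = 0 ⇒ T_ss = T_in + Q̇/(ṁ c_p) = 36.1 + 148/(7.87·3.64) = 41.266 °C.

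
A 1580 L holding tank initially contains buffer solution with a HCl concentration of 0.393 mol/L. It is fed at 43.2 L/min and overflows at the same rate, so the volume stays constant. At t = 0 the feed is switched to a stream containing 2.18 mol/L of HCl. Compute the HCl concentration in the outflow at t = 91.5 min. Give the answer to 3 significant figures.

2.03 mol/L

Species balance on the tank: V dC/dt = Q(C_in − C).
Rewrite as dC/dt + C/τ = C_in/τ, τ = V/Q = 36.574 min.
Solution: C(t) = C_in + (C₀ − C_in) e^(−t/τ).
C(91.5) = 2.18 + (0.393 − 2.18)·e^(−91.5/36.574) = 2.18 + (-1.7870)·0.081940 = 2.0336 mol/L.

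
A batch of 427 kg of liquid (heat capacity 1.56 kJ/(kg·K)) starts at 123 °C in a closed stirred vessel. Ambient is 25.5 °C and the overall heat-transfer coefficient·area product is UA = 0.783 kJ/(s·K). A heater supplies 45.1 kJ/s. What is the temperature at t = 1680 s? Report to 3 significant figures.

First-law balance (no shaft work): M c_p dT/dt = −UA(T − T_amb) + Q̇.
dT/dt = (T_ss − T)/τ with T_ss = T_amb + Q̇/UA = 25.5 + 45.1/0.783 = 83.099 °C, τ = M c_p/UA = 427·1.56/0.783 = 850.73 s.
T approaches T_ss exponentially: T(t) = T_ss + (T₀ − T_ss) e^(−t/τ).
T(1680) = 83.099 + (39.901)·0.13879 = 88.637 °C.

88.6 °C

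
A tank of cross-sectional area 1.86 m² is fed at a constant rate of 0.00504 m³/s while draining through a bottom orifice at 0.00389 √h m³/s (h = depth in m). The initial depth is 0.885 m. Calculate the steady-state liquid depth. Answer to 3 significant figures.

1.68 m

Accumulation of liquid (constant cross-section A): A dh/dt = Q_in − 0.00389 √h. At steady state dh/dt = 0:
Q_in = 0.00389 √h_ss ⇒ √h_ss = 0.00504/0.00389 = 1.2956.
h_ss = 1.2956² = 1.6787 m. (Since h₀ = 0.885 m < h_ss, the level will rise toward this value.)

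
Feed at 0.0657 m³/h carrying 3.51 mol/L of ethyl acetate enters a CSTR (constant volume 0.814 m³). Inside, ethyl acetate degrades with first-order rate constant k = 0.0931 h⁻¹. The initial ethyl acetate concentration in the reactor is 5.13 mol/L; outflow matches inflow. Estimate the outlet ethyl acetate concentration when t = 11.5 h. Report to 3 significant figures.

Accumulation = in − out − consumed: V dC/dt = Q C_in − Q C − k V C.
This is linear with rate a = Q/V + k = 0.17381 h⁻¹.
C_ss = Q C_in/(Q + kV) = 1.6299 mol/L; C(t) = C_ss + (C₀ − C_ss) e^(−a t).
C(11.5) = 1.6299 + (3.5001)·e^(−0.17381·11.5) = 1.6299 + (3.5001)·0.13549 = 2.1042 mol/L.

2.10 mol/L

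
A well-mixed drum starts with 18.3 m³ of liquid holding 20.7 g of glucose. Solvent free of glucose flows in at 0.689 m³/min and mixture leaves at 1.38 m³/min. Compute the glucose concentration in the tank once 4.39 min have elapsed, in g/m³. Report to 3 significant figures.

Let m(t) be the amount of glucose. Volume: V(t) = V₀ + (Q_in − Q_out) t = 18.3 − 0.69100 t; V(4.39) = 15.267 m³.
No glucose enters, so dm/dt = −Q_out · (m/V).
dm/m = −Q_out dt/(V₀ − 0.69100 t); integrating gives ln(m/m₀) = −(Q_out/(Q_in−Q_out)) ln(V/V₀).
m = m₀ (V₀/V)^(Q_out/(Q_in−Q_out)) = 20.7 × (18.3/15.267)^(-1.9971) = 14.414 g.
C = m/V = 14.414/15.267 = 0.94414 g/m³.

0.944 g/m³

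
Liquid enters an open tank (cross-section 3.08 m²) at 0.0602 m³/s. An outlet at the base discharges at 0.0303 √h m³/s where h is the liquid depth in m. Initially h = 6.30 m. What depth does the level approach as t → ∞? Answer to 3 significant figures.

Unsteady balance on liquid volume: A dh/dt = Q_in − 0.0303 √h. At steady state dh/dt = 0:
Q_in = 0.0303 √h_ss ⇒ √h_ss = 0.0602/0.0303 = 1.9868.
h_ss = 1.9868² = 3.9474 m. (Since h₀ = 6.30 m > h_ss, the level will fall toward this value.)

3.95 m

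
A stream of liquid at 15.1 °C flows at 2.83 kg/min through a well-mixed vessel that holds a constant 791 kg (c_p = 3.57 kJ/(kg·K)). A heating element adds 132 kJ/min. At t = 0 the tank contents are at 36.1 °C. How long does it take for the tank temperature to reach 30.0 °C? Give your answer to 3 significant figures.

409 min

Unsteady energy balance on the tank contents: M c_p dT/dt = ṁ c_p (T_in − T) + 132.
τ = M/ṁ = 279.51 min; T_ss = T_in + Q̇/(ṁ c_p) = 28.165 °C.
T(t) = T_ss + (T₀ − T_ss) e^(−t/τ). Set T = 30.0:
e^(−t/τ) = (30.0 − 28.165)/(36.1 − 28.165) = 0.23123
t = −279.51 · ln(0.23123) = 409.30 min.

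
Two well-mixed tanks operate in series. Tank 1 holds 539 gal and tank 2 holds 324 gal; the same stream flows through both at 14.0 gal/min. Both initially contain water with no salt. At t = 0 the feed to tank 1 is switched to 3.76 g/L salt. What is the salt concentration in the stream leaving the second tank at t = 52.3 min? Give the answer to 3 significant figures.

1.93 g/L

Each tank obeys Vᵢ dCᵢ/dt = Q(Cᵢ₋₁ − Cᵢ), so τᵢ = Vᵢ/Q.
τ₁ = 539/14.0 = 38.500 min; τ₂ = 324/14.0 = 23.143 min.
Tank 1: C₁ = C_in(1 − e^(−t/τ₁)). Tank 2 (τ₁ ≠ τ₂): C₂ = C_in[1 − (τ₁ e^(−t/τ₁) − τ₂ e^(−t/τ₂))/(τ₁ − τ₂)].
At t = 52.3: e^(−t/τ₁) = 0.25706, e^(−t/τ₂) = 0.10436.
C₂ = 3.76·[1 − (38.500·0.25706 − 23.143·0.10436)/(15.357)] = 3.76·0.51283 = 1.9282 g/L.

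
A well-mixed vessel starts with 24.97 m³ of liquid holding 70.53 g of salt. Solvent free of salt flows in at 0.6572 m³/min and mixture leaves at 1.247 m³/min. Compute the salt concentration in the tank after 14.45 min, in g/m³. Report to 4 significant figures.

Let m(t) be the amount of salt. Volume: V(t) = V₀ + (Q_in − Q_out) t = 24.97 − 0.589800 t; V(14.45) = 16.4474 m³.
Solute balance: dm/dt = 0 − Q_out C = −Q_out m/V(t).
dm/m = −Q_out dt/(V₀ − 0.589800 t); integrating gives ln(m/m₀) = −(Q_out/(Q_in−Q_out)) ln(V/V₀).
m = m₀ (V₀/V)^(Q_out/(Q_in−Q_out)) = 70.53 × (24.97/16.4474)^(-2.11428) = 29.1749 g.
C = m/V = 29.1749/16.4474 = 1.77383 g/m³.

1.774 g/m³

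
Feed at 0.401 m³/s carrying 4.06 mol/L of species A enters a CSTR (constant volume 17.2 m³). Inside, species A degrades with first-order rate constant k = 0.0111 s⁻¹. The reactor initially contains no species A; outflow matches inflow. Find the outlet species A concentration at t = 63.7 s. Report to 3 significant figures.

2.44 mol/L

V dC/dt = Q(C_in − C) − k V C.
This is linear with rate a = Q/V + k = 0.034414 s⁻¹.
C_ss = Q C_in/(Q + kV) = 2.7505 mol/L; C(t) = C_ss + (C₀ − C_ss) e^(−a t).
C(63.7) = 2.7505 + (-2.7505)·e^(−0.034414·63.7) = 2.7505 + (-2.7505)·0.11167 = 2.4433 mol/L.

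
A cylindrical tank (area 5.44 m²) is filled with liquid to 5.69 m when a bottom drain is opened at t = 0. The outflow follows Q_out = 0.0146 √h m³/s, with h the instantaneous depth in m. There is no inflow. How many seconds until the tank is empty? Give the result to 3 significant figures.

1780 s

Mass balance (ρ constant): A dh/dt = −0.0146 √h.
This is separable: 2 d(√h)/dt = −0.0146/A, so √h = √h₀ − (0.0146/(2A)) t.
Set h = 0: 2√h₀ = (0.0146/A) t_empty ⇒ t_empty = 2A√h₀/0.0146.
t_empty = 2·5.44·√5.69/0.0146 = 10.880·2.3854/0.0146 = 1777.6 s.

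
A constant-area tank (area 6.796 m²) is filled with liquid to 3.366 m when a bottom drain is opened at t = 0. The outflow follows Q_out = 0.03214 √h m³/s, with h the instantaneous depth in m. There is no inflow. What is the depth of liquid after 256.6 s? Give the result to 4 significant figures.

With no inflow, A dh/dt = −0.03214 √h.
This is separable: 2 d(√h)/dt = −0.03214/A, so √h = √h₀ − (0.03214/(2A)) t.
√h = √3.366 − 0.03214·256.6/(2·6.796) = 1.83467 − 0.606763 = 1.22790.
h = 1.22790² = 1.50775 m.

1.508 m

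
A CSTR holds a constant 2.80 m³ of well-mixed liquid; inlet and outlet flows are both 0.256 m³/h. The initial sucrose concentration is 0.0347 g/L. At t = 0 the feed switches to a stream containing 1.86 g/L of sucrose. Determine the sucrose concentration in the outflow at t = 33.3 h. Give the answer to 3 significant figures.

1.77 g/L

Species balance on the tank: V dC/dt = Q(C_in − C).
Rewrite as dC/dt + C/τ = C_in/τ, τ = V/Q = 10.937 h.
This is linear first-order; C(t) = C_in + (C₀ − C_in) e^(−t/τ).
C(33.3) = 1.86 + (0.0347 − 1.86)·e^(−33.3/10.937) = 1.86 + (-1.8253)·0.047617 = 1.7731 g/L.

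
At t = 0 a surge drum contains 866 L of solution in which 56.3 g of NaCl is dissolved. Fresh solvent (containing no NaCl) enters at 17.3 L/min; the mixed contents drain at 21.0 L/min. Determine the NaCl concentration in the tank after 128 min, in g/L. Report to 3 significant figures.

0.00161 g/L

Total volume: dV/dt = Q_in − Q_out = -3.7000 L/min, so V(t) = 866 − 3.7000 t and V(128) = 392.40 L.
Species balance (pure solvent in): dm/dt = −Q_out · m/V(t).
Separate: dm/m = −Q_out dt/V(t) ⇒ ln(m/m₀) = −(Q_out/(Q_in−Q_out)) ln(V/V₀).
m = m₀ (V₀/V)^(Q_out/(Q_in−Q_out)) = 56.3 × (866/392.40)^(-5.6757) = 0.62990 g.
C = m/V = 0.62990/392.40 = 0.0016053 g/L.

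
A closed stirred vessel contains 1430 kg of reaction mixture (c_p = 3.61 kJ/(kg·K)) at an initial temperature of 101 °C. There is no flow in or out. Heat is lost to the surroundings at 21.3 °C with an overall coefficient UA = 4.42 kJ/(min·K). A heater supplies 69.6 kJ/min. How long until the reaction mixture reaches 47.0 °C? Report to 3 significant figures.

Lumped-capacitance energy balance: M c_p dT/dt = UA(T_amb − T) + Q̇.
τ = M c_p/UA = 1167.9 min; T_ss = T_amb + Q̇/UA = 21.3 + 69.6/4.42 = 37.047 °C.
T(t) = T_ss + (T₀ − T_ss)e^(−t/τ); set T = 47.0:
t = −τ ln[(T − T_ss)/(T₀ − T_ss)] = −1167.9 · ln(0.15564) = 2172.7 min.

2170 min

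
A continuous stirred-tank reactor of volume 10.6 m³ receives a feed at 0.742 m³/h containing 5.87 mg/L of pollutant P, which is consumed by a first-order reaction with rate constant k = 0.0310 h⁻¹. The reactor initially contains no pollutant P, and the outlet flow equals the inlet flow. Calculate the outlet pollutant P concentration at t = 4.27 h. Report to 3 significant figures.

V dC/dt = Q(C_in − C) − k V C.
dC/dt = (Q/V) C_in − (Q/V + k) C; effective rate a = Q/V + k = 0.070000 + 0.0310 = 0.10100 h⁻¹.
C_ss = Q C_in/(Q + kV) = 4.0683 mg/L; C(t) = C_ss + (C₀ − C_ss) e^(−a t).
C(4.27) = 4.0683 + (-4.0683)·e^(−0.10100·4.27) = 4.0683 + (-4.0683)·0.64968 = 1.4252 mg/L.

1.43 mg/L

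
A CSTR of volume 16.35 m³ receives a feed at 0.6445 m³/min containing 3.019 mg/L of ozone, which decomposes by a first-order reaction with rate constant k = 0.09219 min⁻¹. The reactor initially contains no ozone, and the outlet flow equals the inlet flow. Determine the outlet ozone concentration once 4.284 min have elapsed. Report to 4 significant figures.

0.3897 mg/L

Species balance: V dC/dt = Q C_in − Q C − k V C.
This is linear with rate a = Q/V + k = 0.131609 min⁻¹.
C_ss = Q C_in/(Q + kV) = 0.904238 mg/L; C(t) = C_ss + (C₀ − C_ss) e^(−a t).
C(4.284) = 0.904238 + (-0.904238)·e^(−0.131609·4.284) = 0.904238 + (-0.904238)·0.569035 = 0.389695 mg/L.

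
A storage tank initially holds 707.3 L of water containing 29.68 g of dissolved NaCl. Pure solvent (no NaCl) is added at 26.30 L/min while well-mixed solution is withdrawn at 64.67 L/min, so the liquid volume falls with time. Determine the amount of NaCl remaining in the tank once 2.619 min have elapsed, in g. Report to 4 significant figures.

22.92 g

Total volume: dV/dt = Q_in − Q_out = -38.3700 L/min, so V(t) = 707.3 − 38.3700 t and V(2.619) = 606.809 L.
No NaCl enters, so dm/dt = −Q_out · (m/V).
Separate: dm/m = −Q_out dt/V(t) ⇒ ln(m/m₀) = −(Q_out/(Q_in−Q_out)) ln(V/V₀).
m = m₀ (V₀/V)^(Q_out/(Q_in−Q_out)) = 29.68 × (707.3/606.809)^(-1.68543) = 22.9243 g.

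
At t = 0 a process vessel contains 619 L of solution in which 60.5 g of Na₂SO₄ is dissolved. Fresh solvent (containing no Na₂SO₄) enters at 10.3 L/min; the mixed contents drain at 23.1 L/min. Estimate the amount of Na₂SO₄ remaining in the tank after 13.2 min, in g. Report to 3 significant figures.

34.0 g

Total volume: dV/dt = Q_in − Q_out = -12.800 L/min, so V(t) = 619 − 12.800 t and V(13.2) = 450.04 L.
Solute balance: dm/dt = 0 − Q_out C = −Q_out m/V(t).
dm/m = −Q_out dt/(V₀ − 12.800 t); integrating gives ln(m/m₀) = −(Q_out/(Q_in−Q_out)) ln(V/V₀).
m = m₀ (V₀/V)^(Q_out/(Q_in−Q_out)) = 60.5 × (619/450.04)^(-1.8047) = 34.034 g.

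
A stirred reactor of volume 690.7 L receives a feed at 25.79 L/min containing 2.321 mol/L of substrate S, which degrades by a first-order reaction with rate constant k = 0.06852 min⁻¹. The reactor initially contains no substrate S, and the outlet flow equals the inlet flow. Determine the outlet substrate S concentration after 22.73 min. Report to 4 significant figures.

0.7449 mol/L

Accumulation = in − out − consumed: V dC/dt = Q C_in − Q C − k V C.
This is linear with rate a = Q/V + k = 0.105859 min⁻¹.
C_ss = Q C_in/(Q + kV) = 0.818671 mol/L; C(t) = C_ss + (C₀ − C_ss) e^(−a t).
C(22.73) = 0.818671 + (-0.818671)·e^(−0.105859·22.73) = 0.818671 + (-0.818671)·0.0901596 = 0.744860 mol/L.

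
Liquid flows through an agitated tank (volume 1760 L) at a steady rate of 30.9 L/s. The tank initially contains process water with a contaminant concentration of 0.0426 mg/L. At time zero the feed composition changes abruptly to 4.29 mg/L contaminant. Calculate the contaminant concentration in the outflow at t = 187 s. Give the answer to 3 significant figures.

4.13 mg/L

Mass balance on the solute (V constant): V dC/dt = Q(C_in − C).
Time constant τ = V/Q = 1760/30.9 = 56.958 s.
This is linear first-order; C(t) = C_in + (C₀ − C_in) e^(−t/τ).
C(187) = 4.29 + (0.0426 − 4.29)·e^(−187/56.958) = 4.29 + (-4.2474)·0.037511 = 4.1307 mg/L.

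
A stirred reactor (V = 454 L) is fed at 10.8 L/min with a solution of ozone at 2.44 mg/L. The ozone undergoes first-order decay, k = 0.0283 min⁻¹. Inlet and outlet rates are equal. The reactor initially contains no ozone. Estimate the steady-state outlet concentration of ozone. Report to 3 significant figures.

Accumulation = in − out − consumed: V dC/dt = Q C_in − Q C − k V C.
At steady state: 0 = Q C_in − (Q + kV) C_ss, so C_ss = Q C_in/(Q + kV).
C_ss = 10.8·2.44/(10.8 + 0.0283·454) = 26.352/23.648 = 1.1143 mg/L.

1.11 mg/L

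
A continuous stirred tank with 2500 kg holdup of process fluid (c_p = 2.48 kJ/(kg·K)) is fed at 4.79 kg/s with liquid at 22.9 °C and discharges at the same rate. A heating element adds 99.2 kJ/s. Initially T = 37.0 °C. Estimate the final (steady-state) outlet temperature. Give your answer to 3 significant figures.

M c_p dT/dt = ṁ c_p (T_in − T) + Q̇.
At steady state dT/dt = 0 ⇒ T_ss = T_in + Q̇/(ṁ c_p) = 22.9 + 99.2/(4.79·2.48) = 31.251 °C.

31.3 °C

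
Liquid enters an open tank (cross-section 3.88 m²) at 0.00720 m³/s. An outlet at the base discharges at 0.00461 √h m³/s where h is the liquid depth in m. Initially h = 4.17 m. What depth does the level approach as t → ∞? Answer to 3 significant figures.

2.44 m

Accumulation of liquid (constant cross-section A): A dh/dt = Q_in − 0.00461 √h. At steady state dh/dt = 0:
Q_in = 0.00461 √h_ss ⇒ √h_ss = 0.00720/0.00461 = 1.5618.
h_ss = 1.5618² = 2.4393 m. (Since h₀ = 4.17 m > h_ss, the level will fall toward this value.)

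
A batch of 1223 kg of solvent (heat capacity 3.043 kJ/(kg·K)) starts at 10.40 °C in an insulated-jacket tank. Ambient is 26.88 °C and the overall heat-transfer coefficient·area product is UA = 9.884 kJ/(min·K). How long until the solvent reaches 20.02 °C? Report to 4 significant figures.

M c_p dT/dt = −UA(T − T_amb).
τ = M c_p/UA = 376.527 min; T_ss = T_amb = 26.8800 °C.
T(t) = T_ss + (T₀ − T_ss)e^(−t/τ); set T = 20.02:
t = −τ ln[(T − T_ss)/(T₀ − T_ss)] = −376.527 · ln(0.416262) = 330.003 min.

330.0 min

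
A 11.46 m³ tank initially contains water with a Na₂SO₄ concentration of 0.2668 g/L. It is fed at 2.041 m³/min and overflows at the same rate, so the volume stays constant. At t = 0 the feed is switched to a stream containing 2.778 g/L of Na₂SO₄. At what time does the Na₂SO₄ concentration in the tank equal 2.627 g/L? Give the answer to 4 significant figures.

15.78 min

Species balance on the tank: V dC/dt = Q(C_in − C), so τ = V/Q = 5.61489 min.
C(t) = C_in + (C₀ − C_in) e^(−t/τ). Set C = 2.627 and solve for t:
e^(−t/τ) = (C − C_in)/(C₀ − C_in) = (2.627 − 2.778)/(0.2668 − 2.778) = 0.0601306
t = −τ ln(…) = 5.61489 × 2.81124 = 15.7848 min.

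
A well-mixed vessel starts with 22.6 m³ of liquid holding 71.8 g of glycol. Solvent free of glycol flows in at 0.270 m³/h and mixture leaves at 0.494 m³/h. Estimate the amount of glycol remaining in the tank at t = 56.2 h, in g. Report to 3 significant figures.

11.9 g

Let m(t) be the amount of glycol. Volume: V(t) = V₀ + (Q_in − Q_out) t = 22.6 − 0.22400 t; V(56.2) = 10.011 m³.
Solute balance: dm/dt = 0 − Q_out C = −Q_out m/V(t).
dm/m = −Q_out dt/(V₀ − 0.22400 t); integrating gives ln(m/m₀) = −(Q_out/(Q_in−Q_out)) ln(V/V₀).
m = m₀ (V₀/V)^(Q_out/(Q_in−Q_out)) = 71.8 × (22.6/10.011)^(-2.2054) = 11.920 g.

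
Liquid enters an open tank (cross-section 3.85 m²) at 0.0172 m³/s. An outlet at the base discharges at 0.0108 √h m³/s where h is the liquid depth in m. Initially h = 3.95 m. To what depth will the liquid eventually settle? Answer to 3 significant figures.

Accumulation of liquid (constant cross-section A): A dh/dt = Q_in − 0.0108 √h. At steady state dh/dt = 0:
Q_in = 0.0108 √h_ss ⇒ √h_ss = 0.0172/0.0108 = 1.5926.
h_ss = 1.5926² = 2.5364 m. (Since h₀ = 3.95 m > h_ss, the level will fall toward this value.)

2.54 m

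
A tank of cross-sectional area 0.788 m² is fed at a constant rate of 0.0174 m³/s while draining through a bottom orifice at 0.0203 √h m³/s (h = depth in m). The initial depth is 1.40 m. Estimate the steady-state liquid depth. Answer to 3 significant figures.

0.735 m

A dh/dt = Q_in − 0.0203 √h. Steady state requires inflow = outflow:
Q_in = 0.0203 √h_ss ⇒ √h_ss = 0.0174/0.0203 = 0.85714.
h_ss = 0.85714² = 0.73469 m. (Since h₀ = 1.40 m > h_ss, the level will fall toward this value.)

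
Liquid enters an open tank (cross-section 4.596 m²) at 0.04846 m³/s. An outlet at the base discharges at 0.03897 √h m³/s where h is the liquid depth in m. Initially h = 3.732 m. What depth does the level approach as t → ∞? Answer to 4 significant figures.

Accumulation of liquid (constant cross-section A): A dh/dt = Q_in − 0.03897 √h. At steady state dh/dt = 0:
Q_in = 0.03897 √h_ss ⇒ √h_ss = 0.04846/0.03897 = 1.24352.
h_ss = 1.24352² = 1.54634 m. (Since h₀ = 3.732 m > h_ss, the level will fall toward this value.)

1.546 m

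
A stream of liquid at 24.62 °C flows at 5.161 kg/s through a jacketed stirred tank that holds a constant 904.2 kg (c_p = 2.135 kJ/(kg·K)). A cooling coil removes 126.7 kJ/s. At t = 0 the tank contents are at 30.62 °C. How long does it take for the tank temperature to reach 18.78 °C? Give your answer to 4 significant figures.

197.8 s

Heat balance on the well-mixed liquid: M c_p dT/dt = ṁ c_p (T_in − T) − 126.7.
τ = M/ṁ = 175.199 s; T_ss = T_in − Q̇/(ṁ c_p) = 13.1214 °C.
T(t) = T_ss + (T₀ − T_ss) e^(−t/τ). Set T = 18.78:
e^(−t/τ) = (18.78 − 13.1214)/(30.62 − 13.1214) = 0.323374
t = −175.199 · ln(0.323374) = 197.790 s.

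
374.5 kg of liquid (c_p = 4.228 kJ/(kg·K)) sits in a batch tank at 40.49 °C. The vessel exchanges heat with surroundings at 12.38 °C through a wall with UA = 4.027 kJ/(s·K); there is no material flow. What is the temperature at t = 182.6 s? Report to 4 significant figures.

Energy balance: M c_p dT/dt = −UA(T − T_amb).
dT/dt = (T_ss − T)/τ with T_ss = T_amb = 12.3800 °C, τ = M c_p/UA = 374.5·4.228/4.027 = 393.192 s.
Solution: T(t) = T_ss + (T₀ − T_ss) e^(−t/τ).
T(182.6) = 12.3800 + (28.1100)·0.628510 = 30.0474 °C.

30.05 °C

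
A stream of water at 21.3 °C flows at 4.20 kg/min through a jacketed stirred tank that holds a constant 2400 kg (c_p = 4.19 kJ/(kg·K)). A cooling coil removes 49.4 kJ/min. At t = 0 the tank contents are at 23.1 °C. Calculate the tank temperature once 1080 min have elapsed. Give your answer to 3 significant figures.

19.2 °C

First-law balance (no shaft work): M c_p dT/dt = ṁ c_p (T_in − T) − 49.4.
Rearrange: dT/dt = (T_ss − T)/τ with τ = M/ṁ = 571.43 min and T_ss = T_in − Q̇/(ṁ c_p) = 18.493 °C.
Solution: T(t) = T_ss + (T₀ − T_ss) e^(−t/τ).
T(1080) = 18.493 + (4.6071)·e^(−1080/571.43) = 18.493 + (4.6071)·0.15107 = 19.189 °C.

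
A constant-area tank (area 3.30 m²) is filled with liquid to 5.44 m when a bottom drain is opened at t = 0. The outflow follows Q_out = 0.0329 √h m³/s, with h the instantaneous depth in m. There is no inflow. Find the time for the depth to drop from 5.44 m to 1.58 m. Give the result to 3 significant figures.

Accumulation of liquid (constant cross-section A): A dh/dt = −0.0329 √h.
Separate and integrate: 2(√h − √h₀) = −(0.0329/A) t.
t = 2A(√h₀ − √h)/0.0329 = 2·3.30·(√5.44 − √1.58)/0.0329
  = 6.6000 × (2.3324 − 1.2570) / 0.0329 = 215.73 s.

216 s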